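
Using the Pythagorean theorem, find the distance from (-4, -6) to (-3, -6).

√(Σ(x_i - y_i)²) = √((-4 - (-3))² + (-6 - (-6))²)
= √((-1)² + 0²) = √(1 + 0) = √1 = 1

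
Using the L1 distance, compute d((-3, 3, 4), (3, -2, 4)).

Σ|x_i - y_i| = |-3 - 3| + |3 - (-2)| + |4 - 4| = 6 + 5 + 0 = 11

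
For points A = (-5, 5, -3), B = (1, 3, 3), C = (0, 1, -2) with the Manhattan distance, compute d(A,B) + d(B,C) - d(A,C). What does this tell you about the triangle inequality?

d(A,B) = 6 + 2 + 6 = 14, d(B,C) = 1 + 2 + 5 = 8, d(A,C) = 5 + 4 + 1 = 10.
d(A,B) + d(B,C) - d(A,C) = 14 + 8 - 10 = 22 - 10 = 12. This is ≥ 0, so the triangle inequality holds for these points.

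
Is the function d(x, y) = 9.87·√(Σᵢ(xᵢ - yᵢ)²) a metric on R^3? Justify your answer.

Yes. The L2 (Euclidean) norm induces a metric on R^3, and multiplying a metric by a positive constant 9.87 > 0 preserves all four axioms: non-negativity (9.87·||x-y|| ≥ 0), identity (9.87·||x-y|| = 0 ⟺ ||x-y|| = 0 ⟺ x = y), symmetry (||x-y|| = ||y-x||), and the triangle inequality (9.87·||x-z|| ≤ 9.87·||x-y|| + 9.87·||y-z||). So d is a metric.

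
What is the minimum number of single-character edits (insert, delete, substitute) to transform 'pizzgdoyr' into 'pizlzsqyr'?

Let D[i][j] be the edit distance between the first i characters of 'pizzgdoyr' and the first j characters of 'pizlzsqyr', with D[i][0] = i, D[0][j] = j, and D[i][j] = D[i-1][j-1] if the characters match, else 1 + min(D[i-1][j], D[i][j-1], D[i-1][j-1]). Filling the table (rows: prefixes of 'pizzgdoyr', columns: prefixes of 'pizlzsqyr'):
     ε  p  i  z  l  z  s  q  y  r
  ε  0  1  2  3  4  5  6  7  8  9
  p  1  0  1  2  3  4  5  6  7  8
  i  2  1  0  1  2  3  4  5  6  7
  z  3  2  1  0  1  2  3  4  5  6
  z  4  3  2  1  1  1  2  3  4  5
  g  5  4  3  2  2  2  2  3  4  5
  d  6  5  4  3  3  3  3  3  4  5
  o  7  6  5  4  4  4  4  4  4  5
  y  8  7  6  5  5  5  5  5  4  5
  r  9  8  7  6  6  6  6  6  5  4
The bottom-right entry gives D[9][9] = 4, so no sequence of fewer than 4 edits works. Backtracking through the table gives one optimal edit sequence (4 edits):
  pizzgdoyr → pizlgdoyr (sub z→l @4)
  pizlgdoyr → pizlzdoyr (sub g→z @5)
  pizlzdoyr → pizlzsoyr (sub d→s @6)
  pizlzsoyr → pizlzsqyr (sub o→q @7)
Edit distance = 4.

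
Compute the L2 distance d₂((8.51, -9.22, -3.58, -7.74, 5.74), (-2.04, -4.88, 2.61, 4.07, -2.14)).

√(Σ(x_i - y_i)²) = √((8.51 - (-2.04))² + (-9.22 - (-4.88))² + (-3.58 - 2.61)² + (-7.74 - 4.07)² + (5.74 - (-2.14))²)
= √(10.55² + (-4.34)² + (-6.19)² + (-11.81)² + 7.88²) = √(111.3025 + 18.8356 + 38.3161 + 139.4761 + 62.0944) = √370.0247 ≈ 19.236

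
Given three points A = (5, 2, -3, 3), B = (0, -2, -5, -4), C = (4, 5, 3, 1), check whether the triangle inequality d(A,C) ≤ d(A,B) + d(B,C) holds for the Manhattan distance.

d(A,B) = 5 + 4 + 2 + 7 = 18, d(B,C) = 4 + 7 + 8 + 5 = 24, d(A,C) = 1 + 3 + 6 + 2 = 12.
d(A,C) = 12 ≤ 18 + 24 = 42. Triangle inequality is satisfied.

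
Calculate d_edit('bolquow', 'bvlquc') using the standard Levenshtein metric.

Let D[i][j] be the edit distance between the first i characters of 'bolquow' and the first j characters of 'bvlquc', with D[i][0] = i, D[0][j] = j, and D[i][j] = D[i-1][j-1] if the characters match, else 1 + min(D[i-1][j], D[i][j-1], D[i-1][j-1]). Filling the table (rows: prefixes of 'bolquow', columns: prefixes of 'bvlquc'):
     ε  b  v  l  q  u  c
  ε  0  1  2  3  4  5  6
  b  1  0  1  2  3  4  5
  o  2  1  1  2  3  4  5
  l  3  2  2  1  2  3  4
  q  4  3  3  2  1  2  3
  u  5  4  4  3  2  1  2
  o  6  5  5  4  3  2  2
  w  7  6  6  5  4  3  3
The bottom-right entry gives D[7][6] = 3, so no sequence of fewer than 3 edits works. Backtracking through the table gives one optimal edit sequence (3 edits):
  bolquow → bvlquow (sub o→v @2)
  bvlquow → bvlquw (del o @6)
  bvlquw → bvlquc (sub w→c @6)
Edit distance = 3.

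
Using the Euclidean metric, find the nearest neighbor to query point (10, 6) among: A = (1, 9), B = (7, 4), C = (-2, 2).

Distances: d(A) ≈ 9.4868, d(B) ≈ 3.6056, d(C) ≈ 12.6491. Nearest: B = (7, 4) with distance 3.6056.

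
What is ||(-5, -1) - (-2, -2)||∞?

max(|x_i - y_i|) = max(|-5 - (-2)|, |-1 - (-2)|) = max(3, 1) = 3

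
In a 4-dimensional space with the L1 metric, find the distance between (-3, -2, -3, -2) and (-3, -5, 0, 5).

Σ|x_i - y_i| = |-3 - (-3)| + |-2 - (-5)| + |-3 - 0| + |-2 - 5| = 0 + 3 + 3 + 7 = 13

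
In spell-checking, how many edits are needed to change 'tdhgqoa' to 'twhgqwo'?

Let D[i][j] be the edit distance between the first i characters of 'tdhgqoa' and the first j characters of 'twhgqwo', with D[i][0] = i, D[0][j] = j, and D[i][j] = D[i-1][j-1] if the characters match, else 1 + min(D[i-1][j], D[i][j-1], D[i-1][j-1]). Filling the table (rows: prefixes of 'tdhgqoa', columns: prefixes of 'twhgqwo'):
     ε  t  w  h  g  q  w  o
  ε  0  1  2  3  4  5  6  7
  t  1  0  1  2  3  4  5  6
  d  2  1  1  2  3  4  5  6
  h  3  2  2  1  2  3  4  5
  g  4  3  3  2  1  2  3  4
  q  5  4  4  3  2  1  2  3
  o  6  5  5  4  3  2  2  2
  a  7  6  6  5  4  3  3  3
The bottom-right entry gives D[7][7] = 3, so no sequence of fewer than 3 edits works. Backtracking through the table gives one optimal edit sequence (3 edits):
  tdhgqoa → twhgqoa (sub d→w @2)
  twhgqoa → twhgqwa (sub o→w @6)
  twhgqwa → twhgqwo (sub a→o @7)
Edit distance = 3.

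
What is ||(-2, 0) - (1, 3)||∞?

max(|x_i - y_i|) = max(|-2 - 1|, |0 - 3|) = max(3, 3) = 3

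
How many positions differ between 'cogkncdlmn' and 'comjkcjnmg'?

Differing positions: 3, 4, 5, 7, 8, 10. Hamming distance = 6.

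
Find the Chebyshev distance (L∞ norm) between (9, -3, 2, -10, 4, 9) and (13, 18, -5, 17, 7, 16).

max(|x_i - y_i|) = max(|9 - 13|, |-3 - 18|, |2 - (-5)|, |-10 - 17|, |4 - 7|, |9 - 16|) = max(4, 21, 7, 27, 3, 7) = 27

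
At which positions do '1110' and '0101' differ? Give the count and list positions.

Differing positions: 1, 3, 4. Hamming distance = 3.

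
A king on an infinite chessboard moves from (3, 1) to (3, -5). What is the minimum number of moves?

max(|x_i - y_i|) = max(|3 - 3|, |1 - (-5)|) = max(0, 6) = 6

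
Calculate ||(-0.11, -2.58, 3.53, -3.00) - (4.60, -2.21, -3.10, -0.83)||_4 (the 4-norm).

(Σ|x_i - y_i|^4)^(1/4) = (|-0.11 - 4.6|^4 + |-2.58 - (-2.21)|^4 + |3.53 - (-3.1)|^4 + |-3 - (-0.83)|^4)^(1/4)
= (4.71^4 + 0.37^4 + 6.63^4 + 2.17^4)^(1/4) ≈ (492.1343 + 0.0187 + 1932.2091 + 22.1737)^(1/4) = (2446.5358)^(1/4) ≈ 7.033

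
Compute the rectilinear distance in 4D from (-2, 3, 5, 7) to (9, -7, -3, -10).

Σ|x_i - y_i| = |-2 - 9| + |3 - (-7)| + |5 - (-3)| + |7 - (-10)| = 11 + 10 + 8 + 17 = 46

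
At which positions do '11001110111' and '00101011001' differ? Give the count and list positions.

Differing positions: 1, 2, 3, 6, 8, 9, 10. Hamming distance = 7.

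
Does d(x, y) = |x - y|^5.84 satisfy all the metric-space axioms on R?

No. d(x,y) = |x-y|^5.84 fails the triangle inequality since p = 5.84 > 1. Counterexample: x = 5, y = 6, z = 11. d(x,z) = |5 - 11|^5.84 = 6^5.84 ≈ 35027.029, but d(x,y) + d(y,z) = 1^5.84 + 5^5.84 ≈ 1 + 12077.7163 = 12078.7163. Since 35027.029 > 12078.7163, the triangle inequality is violated.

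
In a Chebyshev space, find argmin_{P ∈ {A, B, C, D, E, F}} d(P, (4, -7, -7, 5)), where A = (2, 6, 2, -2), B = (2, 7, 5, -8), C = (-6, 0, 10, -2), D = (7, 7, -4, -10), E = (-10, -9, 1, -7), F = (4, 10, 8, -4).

Distances: d(A) = 13, d(B) = 14, d(C) = 17, d(D) = 15, d(E) = 14, d(F) = 17. Nearest: A = (2, 6, 2, -2) with distance 13.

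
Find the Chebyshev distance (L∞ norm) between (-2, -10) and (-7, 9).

max(|x_i - y_i|) = max(|-2 - (-7)|, |-10 - 9|) = max(5, 19) = 19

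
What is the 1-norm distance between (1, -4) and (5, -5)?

Σ|x_i - y_i| = |1 - 5| + |-4 - (-5)| = 4 + 1 = 5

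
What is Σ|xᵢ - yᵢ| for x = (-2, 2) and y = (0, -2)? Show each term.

Σ|x_i - y_i| = |-2 - 0| + |2 - (-2)| = 2 + 4 = 6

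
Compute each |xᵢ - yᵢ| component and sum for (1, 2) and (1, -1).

Σ|x_i - y_i| = |1 - 1| + |2 - (-1)| = 0 + 3 = 3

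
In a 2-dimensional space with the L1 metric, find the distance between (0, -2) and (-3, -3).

Σ|x_i - y_i| = |0 - (-3)| + |-2 - (-3)| = 3 + 1 = 4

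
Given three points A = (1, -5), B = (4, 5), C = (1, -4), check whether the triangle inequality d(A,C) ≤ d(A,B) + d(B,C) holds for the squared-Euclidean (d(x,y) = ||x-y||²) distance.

d(A,B) = 3² + 10² = 109, d(B,C) = 3² + 9² = 90, d(A,C) = 0² + 1² = 1.
d(A,C) = 1 ≤ 109 + 90 = 199. Triangle inequality is satisfied.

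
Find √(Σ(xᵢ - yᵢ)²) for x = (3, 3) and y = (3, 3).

√(Σ(x_i - y_i)²) = √((3 - 3)² + (3 - 3)²)
= √(0² + 0²) = √(0 + 0) = √0 = 0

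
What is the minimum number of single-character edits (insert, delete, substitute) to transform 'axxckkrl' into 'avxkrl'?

Let D[i][j] be the edit distance between the first i characters of 'axxckkrl' and the first j characters of 'avxkrl', with D[i][0] = i, D[0][j] = j, and D[i][j] = D[i-1][j-1] if the characters match, else 1 + min(D[i-1][j], D[i][j-1], D[i-1][j-1]). Filling the table (rows: prefixes of 'axxckkrl', columns: prefixes of 'avxkrl'):
     ε  a  v  x  k  r  l
  ε  0  1  2  3  4  5  6
  a  1  0  1  2  3  4  5
  x  2  1  1  1  2  3  4
  x  3  2  2  1  2  3  4
  c  4  3  3  2  2  3  4
  k  5  4  4  3  2  3  4
  k  6  5  5  4  3  3  4
  r  7  6  6  5  4  3  4
  l  8  7  7  6  5  4  3
The bottom-right entry gives D[8][6] = 3, so no sequence of fewer than 3 edits works. Backtracking through the table gives one optimal edit sequence (3 edits):
  axxckkrl → avxckkrl (sub x→v @2)
  avxckkrl → avxkkrl (del c @4)
  avxkkrl → avxkrl (del k @4)
Edit distance = 3.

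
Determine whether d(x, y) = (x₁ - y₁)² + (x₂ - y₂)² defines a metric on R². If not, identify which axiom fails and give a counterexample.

No. The squared Euclidean distance fails the triangle inequality. Counterexample: x = (0, 0), y = (2, 1), z = (4, 2). d(x,z) = 4² + 2² = 20, but d(x,y) + d(y,z) = (2² + 1²) + (2² + 1²) = 5 + 5 = 10. Since 20 > 10, the triangle inequality is violated. (Note: √d, the ordinary Euclidean distance, IS a metric.)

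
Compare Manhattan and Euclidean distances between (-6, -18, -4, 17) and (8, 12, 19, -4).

L1 = |-6 - 8| + |-18 - 12| + |-4 - 19| + |17 - (-4)| = 14 + 30 + 23 + 21 = 88
L2 = √(14² + 30² + 23² + 21²) = √2066 ≈ 45.4533
L1 ≥ L2 always (equality iff movement is along one axis); L1 > L2 here.
Ratio L1/L2 = 88/√2066 ≈ 1.9361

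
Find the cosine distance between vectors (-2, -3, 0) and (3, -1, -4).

With u = (-2, -3, 0), v = (3, -1, -4):
u·v = (-2)·3 + (-3)·(-1) + 0·(-4) = (-6) + 3 + 0 = -3.
|u| = √((-2)² + (-3)² + 0²) = √13, |v| = √(3² + (-1)² + (-4)²) = √26, so |u||v| = √(13·26) = √338.
cos θ = (u·v)/(|u||v|) = -3/√338 ≈ -0.1632
Cosine distance = 1 - cos θ ≈ 1 - (-0.1632) = 1.1632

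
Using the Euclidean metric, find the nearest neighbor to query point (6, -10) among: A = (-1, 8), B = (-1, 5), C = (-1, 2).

Distances: d(A) ≈ 19.3132, d(B) ≈ 16.5529, d(C) ≈ 13.8924. Nearest: C = (-1, 2) with distance 13.8924.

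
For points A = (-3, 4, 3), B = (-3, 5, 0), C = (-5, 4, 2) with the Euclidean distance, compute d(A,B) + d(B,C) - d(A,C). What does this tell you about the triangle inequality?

d(A,B) = √(0² + 1² + 3²) = √10 ≈ 3.1623, d(B,C) = √(2² + 1² + 2²) = √9 = 3, d(A,C) = √(2² + 0² + 1²) = √5 ≈ 2.2361.
d(A,B) + d(B,C) - d(A,C) = 3.1623 + 3 - 2.2361 = 6.1623 - 2.2361 = 3.9262 (to 4 decimal places). This is ≥ 0, so the triangle inequality holds for these points.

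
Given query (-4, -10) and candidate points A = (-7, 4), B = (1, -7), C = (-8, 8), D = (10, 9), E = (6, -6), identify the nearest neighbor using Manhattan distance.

Distances: d(A) = 17, d(B) = 8, d(C) = 22, d(D) = 33, d(E) = 14. Nearest: B = (1, -7) with distance 8.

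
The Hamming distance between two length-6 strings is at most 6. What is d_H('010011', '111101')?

Differing positions: 1, 3, 4, 5. Hamming distance = 4. The maximum possible Hamming distance for length-6 strings is 6, so d_H/6 = 4/6 ≈ 0.6667.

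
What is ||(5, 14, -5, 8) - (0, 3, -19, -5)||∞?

max(|x_i - y_i|) = max(|5 - 0|, |14 - 3|, |-5 - (-19)|, |8 - (-5)|) = max(5, 11, 14, 13) = 14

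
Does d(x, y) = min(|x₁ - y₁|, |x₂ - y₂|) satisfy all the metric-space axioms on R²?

No. d fails identity of indiscernibles: take x = (0, 0) and y = (0, 7). Then d(x,y) = min(|0 - 0|, |0 - 7|) = min(0, 7) = 0, yet x ≠ y.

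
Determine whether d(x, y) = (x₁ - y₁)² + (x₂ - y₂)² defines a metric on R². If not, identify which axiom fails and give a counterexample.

No. The squared Euclidean distance fails the triangle inequality. Counterexample: x = (0, 0), y = (3, 4), z = (6, 8). d(x,z) = 6² + 8² = 100, but d(x,y) + d(y,z) = (3² + 4²) + (3² + 4²) = 25 + 25 = 50. Since 100 > 50, the triangle inequality is violated. (Note: √d, the ordinary Euclidean distance, IS a metric.)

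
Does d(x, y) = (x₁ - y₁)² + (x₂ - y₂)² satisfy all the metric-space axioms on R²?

No. The squared Euclidean distance fails the triangle inequality. Counterexample: x = (0, 0), y = (3, 1), z = (6, 2). d(x,z) = 6² + 2² = 40, but d(x,y) + d(y,z) = (3² + 1²) + (3² + 1²) = 10 + 10 = 20. Since 40 > 20, the triangle inequality is violated. (Note: √d, the ordinary Euclidean distance, IS a metric.)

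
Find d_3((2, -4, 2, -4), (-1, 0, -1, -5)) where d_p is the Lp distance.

(Σ|x_i - y_i|^3)^(1/3) = (|2 - (-1)|^3 + |-4 - 0|^3 + |2 - (-1)|^3 + |-4 - (-5)|^3)^(1/3)
= (3^3 + 4^3 + 3^3 + 1^3)^(1/3) = (27 + 64 + 27 + 1)^(1/3) = (119)^(1/3) ≈ 4.9187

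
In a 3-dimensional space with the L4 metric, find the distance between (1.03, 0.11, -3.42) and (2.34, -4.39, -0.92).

(Σ|x_i - y_i|^4)^(1/4) = (|1.03 - 2.34|^4 + |0.11 - (-4.39)|^4 + |-3.42 - (-0.92)|^4)^(1/4)
= (1.31^4 + 4.5^4 + 2.5^4)^(1/4) ≈ (2.945 + 410.0625 + 39.0625)^(1/4) = (452.07)^(1/4) ≈ 4.6111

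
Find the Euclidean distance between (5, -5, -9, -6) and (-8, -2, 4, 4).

√(Σ(x_i - y_i)²) = √((5 - (-8))² + (-5 - (-2))² + (-9 - 4)² + (-6 - 4)²)
= √(13² + (-3)² + (-13)² + (-10)²) = √(169 + 9 + 169 + 100) = √447 ≈ 21.1424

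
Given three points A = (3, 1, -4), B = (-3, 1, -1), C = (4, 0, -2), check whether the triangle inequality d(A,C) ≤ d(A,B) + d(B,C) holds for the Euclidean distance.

d(A,B) = √(6² + 0² + 3²) = √45 ≈ 6.7082, d(B,C) = √(7² + 1² + 1²) = √51 ≈ 7.1414, d(A,C) = √(1² + 1² + 2²) = √6 ≈ 2.4495.
d(A,C) ≈ 2.4495 ≤ 6.7082 + 7.1414 = 13.8496. Triangle inequality is satisfied.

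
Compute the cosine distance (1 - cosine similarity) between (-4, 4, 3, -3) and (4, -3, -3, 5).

With u = (-4, 4, 3, -3), v = (4, -3, -3, 5):
u·v = (-4)·4 + 4·(-3) + 3·(-3) + (-3)·5 = (-16) + (-12) + (-9) + (-15) = -52.
|u| = √((-4)² + 4² + 3² + (-3)²) = √50, |v| = √(4² + (-3)² + (-3)² + 5²) = √59, so |u||v| = √(50·59) = √2950.
cos θ = (u·v)/(|u||v|) = -52/√2950 ≈ -0.9574
Cosine distance = 1 - cos θ ≈ 1 - (-0.9574) = 1.9574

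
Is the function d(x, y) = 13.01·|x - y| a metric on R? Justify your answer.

Yes. Since |x - y| is a metric on R and 13.01 > 0, the positive scalar multiple 13.01·|x - y| is also a metric: scaling by a positive constant preserves non-negativity, identity (d=0 ⟺ |x-y|=0 ⟺ x=y), symmetry, and the triangle inequality.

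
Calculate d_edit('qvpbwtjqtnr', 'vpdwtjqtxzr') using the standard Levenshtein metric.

Let D[i][j] be the edit distance between the first i characters of 'qvpbwtjqtnr' and the first j characters of 'vpdwtjqtxzr', with D[i][0] = i, D[0][j] = j, and D[i][j] = D[i-1][j-1] if the characters match, else 1 + min(D[i-1][j], D[i][j-1], D[i-1][j-1]). Filling the table (rows: prefixes of 'qvpbwtjqtnr', columns: prefixes of 'vpdwtjqtxzr'):
     ε  v  p  d  w  t  j  q  t  x  z  r
  ε  0  1  2  3  4  5  6  7  8  9 10 11
  q  1  1  2  3  4  5  6  6  7  8  9 10
  v  2  1  2  3  4  5  6  7  7  8  9 10
  p  3  2  1  2  3  4  5  6  7  8  9 10
  b  4  3  2  2  3  4  5  6  7  8  9 10
  w  5  4  3  3  2  3  4  5  6  7  8  9
  t  6  5  4  4  3  2  3  4  5  6  7  8
  j  7  6  5  5  4  3  2  3  4  5  6  7
  q  8  7  6  6  5  4  3  2  3  4  5  6
  t  9  8  7  7  6  5  4  3  2  3  4  5
  n 10  9  8  8  7  6  5  4  3  3  4  5
  r 11 10  9  9  8  7  6  5  4  4  4  4
The bottom-right entry gives D[11][11] = 4, so no sequence of fewer than 4 edits works. Backtracking through the table gives one optimal edit sequence (4 edits):
  qvpbwtjqtnr → vpbwtjqtnr (del q @1)
  vpbwtjqtnr → vpdwtjqtnr (sub b→d @3)
  vpdwtjqtnr → vpdwtjqtxnr (ins x @9)
  vpdwtjqtxnr → vpdwtjqtxzr (sub n→z @10)
Edit distance = 4.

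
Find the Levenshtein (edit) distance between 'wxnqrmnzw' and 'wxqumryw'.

Let D[i][j] be the edit distance between the first i characters of 'wxnqrmnzw' and the first j characters of 'wxqumryw', with D[i][0] = i, D[0][j] = j, and D[i][j] = D[i-1][j-1] if the characters match, else 1 + min(D[i-1][j], D[i][j-1], D[i-1][j-1]). Filling the table (rows: prefixes of 'wxnqrmnzw', columns: prefixes of 'wxqumryw'):
     ε  w  x  q  u  m  r  y  w
  ε  0  1  2  3  4  5  6  7  8
  w  1  0  1  2  3  4  5  6  7
  x  2  1  0  1  2  3  4  5  6
  n  3  2  1  1  2  3  4  5  6
  q  4  3  2  1  2  3  4  5  6
  r  5  4  3  2  2  3  3  4  5
  m  6  5  4  3  3  2  3  4  5
  n  7  6  5  4  4  3  3  4  5
  z  8  7  6  5  5  4  4  4  5
  w  9  8  7  6  6  5  5  5  4
The bottom-right entry gives D[9][8] = 4, so no sequence of fewer than 4 edits works. Backtracking through the table gives one optimal edit sequence (4 edits):
  wxnqrmnzw → wxqrmnzw (del n @3)
  wxqrmnzw → wxqumnzw (sub r→u @4)
  wxqumnzw → wxqumrzw (sub n→r @6)
  wxqumrzw → wxqumryw (sub z→y @7)
Edit distance = 4.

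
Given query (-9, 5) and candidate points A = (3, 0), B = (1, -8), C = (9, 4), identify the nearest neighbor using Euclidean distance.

Distances: d(A) = 13, d(B) ≈ 16.4012, d(C) ≈ 18.0278. Nearest: A = (3, 0) with distance 13.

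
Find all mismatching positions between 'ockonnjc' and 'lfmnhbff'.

Differing positions: 1, 2, 3, 4, 5, 6, 7, 8. Hamming distance = 8.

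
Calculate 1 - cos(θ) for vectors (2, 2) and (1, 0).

With u = (2, 2), v = (1, 0):
u·v = 2·1 + 2·0 = 2 + 0 = 2.
|u| = √(2² + 2²) = √8, |v| = √(1² + 0²) = √1, so |u||v| = √(8·1) = √8.
cos θ = (u·v)/(|u||v|) = 2/√8 ≈ 0.7071
Cosine distance = 1 - cos θ ≈ 1 - 0.7071 = 0.2929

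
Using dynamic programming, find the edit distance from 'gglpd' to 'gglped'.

Let D[i][j] be the edit distance between the first i characters of 'gglpd' and the first j characters of 'gglped', with D[i][0] = i, D[0][j] = j, and D[i][j] = D[i-1][j-1] if the characters match, else 1 + min(D[i-1][j], D[i][j-1], D[i-1][j-1]). Filling the table (rows: prefixes of 'gglpd', columns: prefixes of 'gglped'):
     ε  g  g  l  p  e  d
  ε  0  1  2  3  4  5  6
  g  1  0  1  2  3  4  5
  g  2  1  0  1  2  3  4
  l  3  2  1  0  1  2  3
  p  4  3  2  1  0  1  2
  d  5  4  3  2  1  1  1
The bottom-right entry gives D[5][6] = 1, so no sequence of fewer than 1 edit works. Backtracking through the table gives one optimal edit sequence (1 edit):
  gglpd → gglped (ins e @5)
Edit distance = 1.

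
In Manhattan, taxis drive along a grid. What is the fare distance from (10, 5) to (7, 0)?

Σ|x_i - y_i| = |10 - 7| + |5 - 0| = 3 + 5 = 8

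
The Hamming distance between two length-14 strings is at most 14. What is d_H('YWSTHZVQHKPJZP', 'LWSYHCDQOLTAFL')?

Differing positions: 1, 4, 6, 7, 9, 10, 11, 12, 13, 14. Hamming distance = 10. The maximum possible Hamming distance for length-14 strings is 14, so d_H/14 = 10/14 ≈ 0.7143.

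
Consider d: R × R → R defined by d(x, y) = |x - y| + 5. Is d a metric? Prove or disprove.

No. d fails identity of indiscernibles (specifically d(x,x) = 0): d(4, 4) = |4 - 4| + 5 = 0 + 5 = 5 ≠ 0.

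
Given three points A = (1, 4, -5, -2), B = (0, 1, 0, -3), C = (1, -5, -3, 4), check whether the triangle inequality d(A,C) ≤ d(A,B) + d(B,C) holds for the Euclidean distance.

d(A,B) = √(1² + 3² + 5² + 1²) = √36 = 6, d(B,C) = √(1² + 6² + 3² + 7²) = √95 ≈ 9.7468, d(A,C) = √(0² + 9² + 2² + 6²) = √121 = 11.
d(A,C) = 11 ≤ 6 + 9.7468 = 15.7468. Triangle inequality is satisfied.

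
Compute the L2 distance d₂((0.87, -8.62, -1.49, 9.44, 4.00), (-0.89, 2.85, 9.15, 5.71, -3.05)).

√(Σ(x_i - y_i)²) = √((0.87 - (-0.89))² + (-8.62 - 2.85)² + (-1.49 - 9.15)² + (9.44 - 5.71)² + (4 - (-3.05))²)
= √(1.76² + (-11.47)² + (-10.64)² + 3.73² + 7.05²) = √(3.0976 + 131.5609 + 113.2096 + 13.9129 + 49.7025) = √311.4835 ≈ 17.6489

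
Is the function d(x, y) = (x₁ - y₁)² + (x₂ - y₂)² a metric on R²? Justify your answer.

No. The squared Euclidean distance fails the triangle inequality. Counterexample: x = (0, 0), y = (4, 4), z = (8, 8). d(x,z) = 8² + 8² = 128, but d(x,y) + d(y,z) = (4² + 4²) + (4² + 4²) = 32 + 32 = 64. Since 128 > 64, the triangle inequality is violated. (Note: √d, the ordinary Euclidean distance, IS a metric.)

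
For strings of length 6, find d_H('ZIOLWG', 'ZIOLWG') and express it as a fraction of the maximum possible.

Differing positions: none. Hamming distance = 0. The maximum possible Hamming distance for length-6 strings is 6, so d_H/6 = 0/6 = 0.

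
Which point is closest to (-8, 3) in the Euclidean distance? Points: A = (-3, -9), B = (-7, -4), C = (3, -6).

Distances: d(A) = 13, d(B) ≈ 7.0711, d(C) ≈ 14.2127. Nearest: B = (-7, -4) with distance 7.0711.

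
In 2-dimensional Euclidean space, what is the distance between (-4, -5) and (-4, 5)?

√(Σ(x_i - y_i)²) = √((-4 - (-4))² + (-5 - 5)²)
= √(0² + (-10)²) = √(0 + 100) = √100 = 10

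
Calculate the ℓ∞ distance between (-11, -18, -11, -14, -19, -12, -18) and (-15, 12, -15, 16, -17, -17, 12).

max(|x_i - y_i|) = max(|-11 - (-15)|, |-18 - 12|, |-11 - (-15)|, |-14 - 16|, |-19 - (-17)|, |-12 - (-17)|, |-18 - 12|) = max(4, 30, 4, 30, 2, 5, 30) = 30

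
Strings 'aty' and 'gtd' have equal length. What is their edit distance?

Let D[i][j] be the edit distance between the first i characters of 'aty' and the first j characters of 'gtd', with D[i][0] = i, D[0][j] = j, and D[i][j] = D[i-1][j-1] if the characters match, else 1 + min(D[i-1][j], D[i][j-1], D[i-1][j-1]). Filling the table (rows: prefixes of 'aty', columns: prefixes of 'gtd'):
     ε  g  t  d
  ε  0  1  2  3
  a  1  1  2  3
  t  2  2  1  2
  y  3  3  2  2
The bottom-right entry gives D[3][3] = 2, so no sequence of fewer than 2 edits works. Backtracking through the table gives one optimal edit sequence (2 edits):
  aty → gty (sub a→g @1)
  gty → gtd (sub y→d @3)
Edit distance = 2.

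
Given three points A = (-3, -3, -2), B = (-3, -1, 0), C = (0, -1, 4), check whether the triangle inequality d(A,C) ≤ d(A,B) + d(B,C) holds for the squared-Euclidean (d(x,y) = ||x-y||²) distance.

d(A,B) = 0² + 2² + 2² = 8, d(B,C) = 3² + 0² + 4² = 25, d(A,C) = 3² + 2² + 6² = 49.
d(A,C) = 49 > 8 + 25 = 33. Triangle inequality is VIOLATED. (Squared-Euclidean is not a metric — this is a counterexample.)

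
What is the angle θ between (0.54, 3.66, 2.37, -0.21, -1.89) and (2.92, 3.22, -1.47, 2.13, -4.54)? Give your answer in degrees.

With u = (0.54, 3.66, 2.37, -0.21, -1.89), v = (2.92, 3.22, -1.47, 2.13, -4.54):
u·v = 0.54·2.92 + 3.66·3.22 + 2.37·(-1.47) + (-0.21)·2.13 + (-1.89)·(-4.54) = 1.5768 + 11.7852 + (-3.4839) + (-0.4473) + 8.5806 = 18.0114.
|u| = √(0.54² + 3.66² + 2.37² + (-0.21)² + (-1.89)²) = √(0.2916 + 13.3956 + 5.6169 + 0.0441 + 3.5721) = √22.9203, |v| = √(2.92² + 3.22² + (-1.47)² + 2.13² + (-4.54)²) = √(8.5264 + 10.3684 + 2.1609 + 4.5369 + 20.6116) = √46.2042.
cos θ = (u·v)/(|u||v|) = 18.0114/(√22.9203·√46.2042) ≈ 0.553473
θ = arccos(0.553473) ≈ 56.39°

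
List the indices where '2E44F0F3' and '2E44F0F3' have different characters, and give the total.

Differing positions: none. Hamming distance = 0.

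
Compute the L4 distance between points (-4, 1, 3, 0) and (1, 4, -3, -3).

(Σ|x_i - y_i|^4)^(1/4) = (|-4 - 1|^4 + |1 - 4|^4 + |3 - (-3)|^4 + |0 - (-3)|^4)^(1/4)
= (5^4 + 3^4 + 6^4 + 3^4)^(1/4) = (625 + 81 + 1296 + 81)^(1/4) = (2083)^(1/4) ≈ 6.7557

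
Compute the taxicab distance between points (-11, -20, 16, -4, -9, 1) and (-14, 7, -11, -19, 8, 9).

Σ|x_i - y_i| = |-11 - (-14)| + |-20 - 7| + |16 - (-11)| + |-4 - (-19)| + |-9 - 8| + |1 - 9| = 3 + 27 + 27 + 15 + 17 + 8 = 97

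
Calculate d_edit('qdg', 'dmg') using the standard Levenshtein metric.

Let D[i][j] be the edit distance between the first i characters of 'qdg' and the first j characters of 'dmg', with D[i][0] = i, D[0][j] = j, and D[i][j] = D[i-1][j-1] if the characters match, else 1 + min(D[i-1][j], D[i][j-1], D[i-1][j-1]). Filling the table (rows: prefixes of 'qdg', columns: prefixes of 'dmg'):
     ε  d  m  g
  ε  0  1  2  3
  q  1  1  2  3
  d  2  1  2  3
  g  3  2  2  2
The bottom-right entry gives D[3][3] = 2, so no sequence of fewer than 2 edits works. Backtracking through the table gives one optimal edit sequence (2 edits):
  qdg → ddg (sub q→d @1)
  ddg → dmg (sub d→m @2)
Edit distance = 2.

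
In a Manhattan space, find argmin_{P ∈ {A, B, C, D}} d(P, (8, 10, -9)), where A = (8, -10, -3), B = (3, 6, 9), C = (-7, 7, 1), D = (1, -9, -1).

Distances: d(A) = 26, d(B) = 27, d(C) = 28, d(D) = 34. Nearest: A = (8, -10, -3) with distance 26.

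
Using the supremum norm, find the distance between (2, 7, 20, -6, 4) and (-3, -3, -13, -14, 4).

max(|x_i - y_i|) = max(|2 - (-3)|, |7 - (-3)|, |20 - (-13)|, |-6 - (-14)|, |4 - 4|) = max(5, 10, 33, 8, 0) = 33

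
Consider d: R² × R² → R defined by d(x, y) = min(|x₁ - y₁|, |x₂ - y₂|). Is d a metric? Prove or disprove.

No. d fails identity of indiscernibles: take x = (-1, 0) and y = (-1, 2). Then d(x,y) = min(|-1 - (-1)|, |0 - 2|) = min(0, 2) = 0, yet x ≠ y.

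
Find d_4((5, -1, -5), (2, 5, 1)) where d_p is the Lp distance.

(Σ|x_i - y_i|^4)^(1/4) = (|5 - 2|^4 + |-1 - 5|^4 + |-5 - 1|^4)^(1/4)
= (3^4 + 6^4 + 6^4)^(1/4) = (81 + 1296 + 1296)^(1/4) = (2673)^(1/4) ≈ 7.1903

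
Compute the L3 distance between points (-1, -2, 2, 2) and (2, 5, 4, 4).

(Σ|x_i - y_i|^3)^(1/3) = (|-1 - 2|^3 + |-2 - 5|^3 + |2 - 4|^3 + |2 - 4|^3)^(1/3)
= (3^3 + 7^3 + 2^3 + 2^3)^(1/3) = (27 + 343 + 8 + 8)^(1/3) = (386)^(1/3) ≈ 7.2811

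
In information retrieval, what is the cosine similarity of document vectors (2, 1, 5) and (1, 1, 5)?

With u = (2, 1, 5), v = (1, 1, 5):
u·v = 2·1 + 1·1 + 5·5 = 2 + 1 + 25 = 28.
|u| = √(2² + 1² + 5²) = √30, |v| = √(1² + 1² + 5²) = √27, so |u||v| = √(30·27) = √810.
cos θ = (u·v)/(|u||v|) = 28/√810 ≈ 0.9838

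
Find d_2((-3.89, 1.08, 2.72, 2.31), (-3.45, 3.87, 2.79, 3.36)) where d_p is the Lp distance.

(Σ|x_i - y_i|^2)^(1/2) = (|-3.89 - (-3.45)|^2 + |1.08 - 3.87|^2 + |2.72 - 2.79|^2 + |2.31 - 3.36|^2)^(1/2)
= (0.44^2 + 2.79^2 + 0.07^2 + 1.05^2)^(1/2) = (0.1936 + 7.7841 + 0.0049 + 1.1025)^(1/2) = (9.0851)^(1/2) ≈ 3.0141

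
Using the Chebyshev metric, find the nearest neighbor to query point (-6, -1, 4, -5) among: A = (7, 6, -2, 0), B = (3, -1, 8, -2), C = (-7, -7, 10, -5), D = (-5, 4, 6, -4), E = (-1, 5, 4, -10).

Distances: d(A) = 13, d(B) = 9, d(C) = 6, d(D) = 5, d(E) = 6. Nearest: D = (-5, 4, 6, -4) with distance 5.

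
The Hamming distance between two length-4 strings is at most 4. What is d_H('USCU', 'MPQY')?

Differing positions: 1, 2, 3, 4. Hamming distance = 4. The maximum possible Hamming distance for length-4 strings is 4, so d_H/4 = 4/4 = 1.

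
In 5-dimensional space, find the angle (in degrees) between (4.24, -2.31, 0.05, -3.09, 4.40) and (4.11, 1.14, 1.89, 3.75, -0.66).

With u = (4.24, -2.31, 0.05, -3.09, 4.40), v = (4.11, 1.14, 1.89, 3.75, -0.66):
u·v = 4.24·4.11 + (-2.31)·1.14 + 0.05·1.89 + (-3.09)·3.75 + 4.4·(-0.66) = 17.4264 + (-2.6334) + 0.0945 + (-11.5875) + (-2.904) = 0.396.
|u| = √(4.24² + (-2.31)² + 0.05² + (-3.09)² + 4.4²) = √(17.9776 + 5.3361 + 0.0025 + 9.5481 + 19.36) = √52.2243, |v| = √(4.11² + 1.14² + 1.89² + 3.75² + (-0.66)²) = √(16.8921 + 1.2996 + 3.5721 + 14.0625 + 0.4356) = √36.2619.
cos θ = (u·v)/(|u||v|) = 0.396/(√52.2243·√36.2619) ≈ 0.0091
θ = arccos(0.0091) ≈ 89.48°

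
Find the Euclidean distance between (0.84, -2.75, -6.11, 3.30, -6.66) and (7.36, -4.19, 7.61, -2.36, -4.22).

√(Σ(x_i - y_i)²) = √((0.84 - 7.36)² + (-2.75 - (-4.19))² + (-6.11 - 7.61)² + (3.3 - (-2.36))² + (-6.66 - (-4.22))²)
= √((-6.52)² + 1.44² + (-13.72)² + 5.66² + (-2.44)²) = √(42.5104 + 2.0736 + 188.2384 + 32.0356 + 5.9536) = √270.8116 ≈ 16.4564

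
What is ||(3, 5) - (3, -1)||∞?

max(|x_i - y_i|) = max(|3 - 3|, |5 - (-1)|) = max(0, 6) = 6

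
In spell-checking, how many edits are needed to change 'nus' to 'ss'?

Let D[i][j] be the edit distance between the first i characters of 'nus' and the first j characters of 'ss', with D[i][0] = i, D[0][j] = j, and D[i][j] = D[i-1][j-1] if the characters match, else 1 + min(D[i-1][j], D[i][j-1], D[i-1][j-1]). Filling the table (rows: prefixes of 'nus', columns: prefixes of 'ss'):
     ε  s  s
  ε  0  1  2
  n  1  1  2
  u  2  2  2
  s  3  2  2
The bottom-right entry gives D[3][2] = 2, so no sequence of fewer than 2 edits works. Backtracking through the table gives one optimal edit sequence (2 edits):
  nus → us (del n @1)
  us → ss (sub u→s @1)
Edit distance = 2.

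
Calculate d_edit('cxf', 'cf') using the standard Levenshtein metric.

Let D[i][j] be the edit distance between the first i characters of 'cxf' and the first j characters of 'cf', with D[i][0] = i, D[0][j] = j, and D[i][j] = D[i-1][j-1] if the characters match, else 1 + min(D[i-1][j], D[i][j-1], D[i-1][j-1]). Filling the table (rows: prefixes of 'cxf', columns: prefixes of 'cf'):
     ε  c  f
  ε  0  1  2
  c  1  0  1
  x  2  1  1
  f  3  2  1
The bottom-right entry gives D[3][2] = 1, so no sequence of fewer than 1 edit works. Backtracking through the table gives one optimal edit sequence (1 edit):
  cxf → cf (del x @2)
Edit distance = 1.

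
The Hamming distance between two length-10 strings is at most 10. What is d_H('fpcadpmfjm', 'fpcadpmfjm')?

Differing positions: none. Hamming distance = 0. The maximum possible Hamming distance for length-10 strings is 10, so d_H/10 = 0/10 = 0.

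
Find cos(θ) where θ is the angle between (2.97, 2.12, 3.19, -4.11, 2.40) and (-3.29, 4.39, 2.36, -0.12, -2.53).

With u = (2.97, 2.12, 3.19, -4.11, 2.40), v = (-3.29, 4.39, 2.36, -0.12, -2.53):
u·v = 2.97·(-3.29) + 2.12·4.39 + 3.19·2.36 + (-4.11)·(-0.12) + 2.4·(-2.53) = (-9.7713) + 9.3068 + 7.5284 + 0.4932 + (-6.072) = 1.4851.
|u| = √(2.97² + 2.12² + 3.19² + (-4.11)² + 2.4²) = √(8.8209 + 4.4944 + 10.1761 + 16.8921 + 5.76) = √46.1435, |v| = √((-3.29)² + 4.39² + 2.36² + (-0.12)² + (-2.53)²) = √(10.8241 + 19.2721 + 5.5696 + 0.0144 + 6.4009) = √42.0811.
cos θ = (u·v)/(|u||v|) = 1.4851/(√46.1435·√42.0811) ≈ 0.0337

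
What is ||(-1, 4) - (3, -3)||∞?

max(|x_i - y_i|) = max(|-1 - 3|, |4 - (-3)|) = max(4, 7) = 7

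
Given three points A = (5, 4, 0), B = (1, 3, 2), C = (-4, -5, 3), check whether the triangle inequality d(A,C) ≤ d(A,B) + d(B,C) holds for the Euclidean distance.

d(A,B) = √(4² + 1² + 2²) = √21 ≈ 4.5826, d(B,C) = √(5² + 8² + 1²) = √90 ≈ 9.4868, d(A,C) = √(9² + 9² + 3²) = √171 ≈ 13.0767.
d(A,C) ≈ 13.0767 ≤ 4.5826 + 9.4868 = 14.0694. Triangle inequality is satisfied.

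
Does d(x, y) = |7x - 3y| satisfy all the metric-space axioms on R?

No. d fails symmetry: d(8, 2) = |7·8 - 3·2| = |50| = 50, but d(2, 8) = |7·2 - 3·8| = |-10| = 10. Since 50 ≠ 10, d(x,y) ≠ d(y,x) in general.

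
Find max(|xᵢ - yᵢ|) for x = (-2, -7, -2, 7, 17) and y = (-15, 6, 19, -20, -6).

max(|x_i - y_i|) = max(|-2 - (-15)|, |-7 - 6|, |-2 - 19|, |7 - (-20)|, |17 - (-6)|) = max(13, 13, 21, 27, 23) = 27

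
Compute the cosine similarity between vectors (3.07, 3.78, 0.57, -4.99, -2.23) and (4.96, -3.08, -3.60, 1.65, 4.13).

With u = (3.07, 3.78, 0.57, -4.99, -2.23), v = (4.96, -3.08, -3.60, 1.65, 4.13):
u·v = 3.07·4.96 + 3.78·(-3.08) + 0.57·(-3.6) + (-4.99)·1.65 + (-2.23)·4.13 = 15.2272 + (-11.6424) + (-2.052) + (-8.2335) + (-9.2099) = -15.9106.
|u| = √(3.07² + 3.78² + 0.57² + (-4.99)² + (-2.23)²) = √(9.4249 + 14.2884 + 0.3249 + 24.9001 + 4.9729) = √53.9112, |v| = √(4.96² + (-3.08)² + (-3.6)² + 1.65² + 4.13²) = √(24.6016 + 9.4864 + 12.96 + 2.7225 + 17.0569) = √66.8274.
cos θ = (u·v)/(|u||v|) = -15.9106/(√53.9112·√66.8274) ≈ -0.2651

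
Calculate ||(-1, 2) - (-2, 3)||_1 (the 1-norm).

Σ|x_i - y_i| = |-1 - (-2)| + |2 - 3| = 1 + 1 = 2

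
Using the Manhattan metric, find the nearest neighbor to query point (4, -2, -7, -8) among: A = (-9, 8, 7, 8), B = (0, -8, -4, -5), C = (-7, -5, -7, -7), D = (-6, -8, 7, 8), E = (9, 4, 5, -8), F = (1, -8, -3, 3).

Distances: d(A) = 53, d(B) = 16, d(C) = 15, d(D) = 46, d(E) = 23, d(F) = 24. Nearest: C = (-7, -5, -7, -7) with distance 15.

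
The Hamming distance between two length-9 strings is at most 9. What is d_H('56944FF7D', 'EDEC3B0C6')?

Differing positions: 1, 2, 3, 4, 5, 6, 7, 8, 9. Hamming distance = 9. The maximum possible Hamming distance for length-9 strings is 9, so d_H/9 = 9/9 = 1.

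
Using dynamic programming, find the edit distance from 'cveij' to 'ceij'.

Let D[i][j] be the edit distance between the first i characters of 'cveij' and the first j characters of 'ceij', with D[i][0] = i, D[0][j] = j, and D[i][j] = D[i-1][j-1] if the characters match, else 1 + min(D[i-1][j], D[i][j-1], D[i-1][j-1]). Filling the table (rows: prefixes of 'cveij', columns: prefixes of 'ceij'):
     ε  c  e  i  j
  ε  0  1  2  3  4
  c  1  0  1  2  3
  v  2  1  1  2  3
  e  3  2  1  2  3
  i  4  3  2  1  2
  j  5  4  3  2  1
The bottom-right entry gives D[5][4] = 1, so no sequence of fewer than 1 edit works. Backtracking through the table gives one optimal edit sequence (1 edit):
  cveij → ceij (del v @2)
Edit distance = 1.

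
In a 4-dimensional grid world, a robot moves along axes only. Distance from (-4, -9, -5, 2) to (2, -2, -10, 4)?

Σ|x_i - y_i| = |-4 - 2| + |-9 - (-2)| + |-5 - (-10)| + |2 - 4| = 6 + 7 + 5 + 2 = 20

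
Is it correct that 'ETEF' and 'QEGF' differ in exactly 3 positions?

Differing positions: 1, 2, 3. Hamming distance = 3, so the claim is true.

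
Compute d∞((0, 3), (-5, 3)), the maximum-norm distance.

max(|x_i - y_i|) = max(|0 - (-5)|, |3 - 3|) = max(5, 0) = 5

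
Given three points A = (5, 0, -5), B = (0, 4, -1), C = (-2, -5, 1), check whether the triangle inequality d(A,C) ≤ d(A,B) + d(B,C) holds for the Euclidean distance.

d(A,B) = √(5² + 4² + 4²) = √57 ≈ 7.5498, d(B,C) = √(2² + 9² + 2²) = √89 ≈ 9.434, d(A,C) = √(7² + 5² + 6²) = √110 ≈ 10.4881.
d(A,C) ≈ 10.4881 ≤ 7.5498 + 9.434 = 16.9838. Triangle inequality is satisfied.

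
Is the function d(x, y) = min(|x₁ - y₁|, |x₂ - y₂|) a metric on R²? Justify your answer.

No. d fails identity of indiscernibles: take x = (1, 0) and y = (1, 4). Then d(x,y) = min(|1 - 1|, |0 - 4|) = min(0, 4) = 0, yet x ≠ y.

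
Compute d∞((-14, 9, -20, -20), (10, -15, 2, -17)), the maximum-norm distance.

max(|x_i - y_i|) = max(|-14 - 10|, |9 - (-15)|, |-20 - 2|, |-20 - (-17)|) = max(24, 24, 22, 3) = 24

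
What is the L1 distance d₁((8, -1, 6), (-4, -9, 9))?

Σ|x_i - y_i| = |8 - (-4)| + |-1 - (-9)| + |6 - 9| = 12 + 8 + 3 = 23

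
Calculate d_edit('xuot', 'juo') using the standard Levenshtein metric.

Let D[i][j] be the edit distance between the first i characters of 'xuot' and the first j characters of 'juo', with D[i][0] = i, D[0][j] = j, and D[i][j] = D[i-1][j-1] if the characters match, else 1 + min(D[i-1][j], D[i][j-1], D[i-1][j-1]). Filling the table (rows: prefixes of 'xuot', columns: prefixes of 'juo'):
     ε  j  u  o
  ε  0  1  2  3
  x  1  1  2  3
  u  2  2  1  2
  o  3  3  2  1
  t  4  4  3  2
The bottom-right entry gives D[4][3] = 2, so no sequence of fewer than 2 edits works. Backtracking through the table gives one optimal edit sequence (2 edits):
  xuot → juot (sub x→j @1)
  juot → juo (del t @4)
Edit distance = 2.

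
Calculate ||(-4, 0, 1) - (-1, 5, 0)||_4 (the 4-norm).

(Σ|x_i - y_i|^4)^(1/4) = (|-4 - (-1)|^4 + |0 - 5|^4 + |1 - 0|^4)^(1/4)
= (3^4 + 5^4 + 1^4)^(1/4) = (81 + 625 + 1)^(1/4) = (707)^(1/4) ≈ 5.1565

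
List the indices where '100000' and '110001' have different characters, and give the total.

Differing positions: 2, 6. Hamming distance = 2.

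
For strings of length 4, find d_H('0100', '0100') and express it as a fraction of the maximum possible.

Differing positions: none. Hamming distance = 0. The maximum possible Hamming distance for length-4 strings is 4, so d_H/4 = 0/4 = 0.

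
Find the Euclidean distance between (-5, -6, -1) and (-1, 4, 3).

√(Σ(x_i - y_i)²) = √((-5 - (-1))² + (-6 - 4)² + (-1 - 3)²)
= √((-4)² + (-10)² + (-4)²) = √(16 + 100 + 16) = √132 ≈ 11.4891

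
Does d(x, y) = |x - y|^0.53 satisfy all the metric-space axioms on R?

Yes. With 0 < p = 0.53 ≤ 1, d(x,y) = |x-y|^0.53 is a metric on R. Non-negativity and symmetry are immediate; |x-y|^0.53 = 0 ⟺ |x-y| = 0 ⟺ x = y. For the triangle inequality, the function t ↦ t^0.53 is subadditive on [0,∞) when p ≤ 1, so |x-z|^0.53 ≤ (|x-y| + |y-z|)^0.53 ≤ |x-y|^0.53 + |y-z|^0.53.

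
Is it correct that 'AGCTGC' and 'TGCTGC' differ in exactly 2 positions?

Differing positions: 1. Hamming distance = 1, so the claim that d_H = 2 is false.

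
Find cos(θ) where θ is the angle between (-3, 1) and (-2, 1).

With u = (-3, 1), v = (-2, 1):
u·v = (-3)·(-2) + 1·1 = 6 + 1 = 7.
|u| = √((-3)² + 1²) = √10, |v| = √((-2)² + 1²) = √5, so |u||v| = √(10·5) = √50.
cos θ = (u·v)/(|u||v|) = 7/√50 ≈ 0.9899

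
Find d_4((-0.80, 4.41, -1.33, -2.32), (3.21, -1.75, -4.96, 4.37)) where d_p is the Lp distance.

(Σ|x_i - y_i|^4)^(1/4) = (|-0.8 - 3.21|^4 + |4.41 - (-1.75)|^4 + |-1.33 - (-4.96)|^4 + |-2.32 - 4.37|^4)^(1/4)
= (4.01^4 + 6.16^4 + 3.63^4 + 6.69^4)^(1/4) ≈ (258.5696 + 1439.8686 + 173.6307 + 2003.1085)^(1/4) = (3875.1774)^(1/4) ≈ 7.8899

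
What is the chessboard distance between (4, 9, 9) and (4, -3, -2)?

max(|x_i - y_i|) = max(|4 - 4|, |9 - (-3)|, |9 - (-2)|) = max(0, 12, 11) = 12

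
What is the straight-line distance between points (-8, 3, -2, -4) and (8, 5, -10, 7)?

√(Σ(x_i - y_i)²) = √((-8 - 8)² + (3 - 5)² + (-2 - (-10))² + (-4 - 7)²)
= √((-16)² + (-2)² + 8² + (-11)²) = √(256 + 4 + 64 + 121) = √445 ≈ 21.095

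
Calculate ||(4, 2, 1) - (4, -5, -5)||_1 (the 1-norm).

Σ|x_i - y_i| = |4 - 4| + |2 - (-5)| + |1 - (-5)| = 0 + 7 + 6 = 13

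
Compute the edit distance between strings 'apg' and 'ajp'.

Let D[i][j] be the edit distance between the first i characters of 'apg' and the first j characters of 'ajp', with D[i][0] = i, D[0][j] = j, and D[i][j] = D[i-1][j-1] if the characters match, else 1 + min(D[i-1][j], D[i][j-1], D[i-1][j-1]). Filling the table (rows: prefixes of 'apg', columns: prefixes of 'ajp'):
     ε  a  j  p
  ε  0  1  2  3
  a  1  0  1  2
  p  2  1  1  1
  g  3  2  2  2
The bottom-right entry gives D[3][3] = 2, so no sequence of fewer than 2 edits works. Backtracking through the table gives one optimal edit sequence (2 edits):
  apg → ajg (sub p→j @2)
  ajg → ajp (sub g→p @3)
Edit distance = 2.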